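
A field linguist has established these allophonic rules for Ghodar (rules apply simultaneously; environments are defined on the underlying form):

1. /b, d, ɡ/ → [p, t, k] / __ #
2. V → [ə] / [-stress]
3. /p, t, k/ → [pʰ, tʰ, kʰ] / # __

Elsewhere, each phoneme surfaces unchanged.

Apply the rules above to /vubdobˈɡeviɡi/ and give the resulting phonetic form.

[vəbdəbˈɡevəɡə]

/v/ stays [v].
/u/ (between /v/ and /b/): in an unstressed syllable, so rule 2 applies → [ə].
/b/ — between /u/ and /d/; rule 1 does not apply here → [b].
/d/ (between /b/ and /o/): rule 1 targets it, but not word-finally → unchanged [d].
/o/ (between /d/ and /b/): in an unstressed syllable, so rule 2 applies → [ə].
/b/ (between /o/ and /ɡ/): rule 1 targets it, but not word-finally → unchanged [b].
/ɡ/ (between /b/ and /e/) fails the environment for rule 1, so it stays [ɡ].
/e/ — between /ɡ/ and /v/; rule 2 does not apply here → [e].
/v/ (between /e/ and /i/) is unaffected → [v].
/i/ (between /v/ and /ɡ/): in an unstressed syllable, so rule 2 applies → [ə].
/ɡ/ (between /i/ and /i/) fails the environment for rule 1, so it stays [ɡ].
Rule 2 applies to /i/ (word-final: in an unstressed syllable) → [ə].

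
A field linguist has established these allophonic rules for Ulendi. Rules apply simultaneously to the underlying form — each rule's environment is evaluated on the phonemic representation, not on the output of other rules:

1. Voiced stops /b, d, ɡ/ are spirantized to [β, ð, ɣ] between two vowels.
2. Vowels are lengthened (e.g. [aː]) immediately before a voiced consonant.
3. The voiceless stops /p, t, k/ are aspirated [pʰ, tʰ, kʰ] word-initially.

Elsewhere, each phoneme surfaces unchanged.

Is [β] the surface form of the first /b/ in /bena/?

/b/ (word-initial) fails the environment for rule 1, so it stays [b].
The actual realization is [b], not [β].

No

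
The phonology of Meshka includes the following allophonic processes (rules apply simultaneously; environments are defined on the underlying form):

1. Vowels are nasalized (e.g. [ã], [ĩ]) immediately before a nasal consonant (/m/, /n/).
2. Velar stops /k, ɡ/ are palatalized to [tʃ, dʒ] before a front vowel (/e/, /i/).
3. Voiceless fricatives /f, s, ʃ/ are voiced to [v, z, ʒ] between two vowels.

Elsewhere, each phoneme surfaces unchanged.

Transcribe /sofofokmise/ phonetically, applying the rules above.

/s/ (word-initial): rule 3 targets it, but not between two vowels → unchanged [s].
/o/ (between /s/ and /f/): rule 1 targets it, but not before a nasal consonant → unchanged [o].
/f/ — between /o/ and /o/, between two vowels — surfaces as [v] (rule 3).
/o/ — between /f/ and /f/; rule 1 does not apply here → [o].
/f/ (between /o/ and /o/): between two vowels, so rule 3 applies → [v].
/o/ (between /f/ and /k/) fails the environment for rule 1, so it stays [o].
/k/ (between /o/ and /m/) fails the environment for rule 2, so it stays [k].
/m/ stays [m].
/i/ (between /m/ and /s/) fails the environment for rule 1, so it stays [i].
/s/ (between /i/ and /e/): between two vowels, so rule 3 applies → [z].
/e/ (word-final) fails the environment for rule 1, so it stays [e].

[sovovokmize]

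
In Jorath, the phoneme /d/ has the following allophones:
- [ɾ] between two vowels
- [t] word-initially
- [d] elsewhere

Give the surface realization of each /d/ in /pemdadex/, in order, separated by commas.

[d], [ɾ]

Occurrence 1 (position 4): no conditioning environment matches → elsewhere allophone [d].
Occurrence 2 (position 6): between two vowels → [ɾ].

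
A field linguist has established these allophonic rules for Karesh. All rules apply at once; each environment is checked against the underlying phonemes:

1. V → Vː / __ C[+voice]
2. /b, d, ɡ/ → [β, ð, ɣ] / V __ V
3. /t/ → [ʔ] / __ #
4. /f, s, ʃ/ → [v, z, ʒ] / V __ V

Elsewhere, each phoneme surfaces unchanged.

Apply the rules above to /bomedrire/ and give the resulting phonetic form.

/b/ (word-initial): rule 2 targets it, but not between two vowels → unchanged [b].
/o/ meets the environment for rule 1 (before a voiced consonant) → [oː].
/m/ (between /o/ and /e/) is unaffected → [m].
Rule 1 applies to /e/ (between /m/ and /d/: before a voiced consonant) → [eː].
/d/ (between /e/ and /r/): rule 2 targets it, but not between two vowels → unchanged [d].
/r/ — not in any rule's target class → [r].
/i/ (between /r/ and /r/) occurs before a voiced consonant → [iː] by rule 1.
/r/ (between /i/ and /e/) is unaffected → [r].
/e/ — word-final; rule 1 does not apply here → [e].

[boːmeːdriːre]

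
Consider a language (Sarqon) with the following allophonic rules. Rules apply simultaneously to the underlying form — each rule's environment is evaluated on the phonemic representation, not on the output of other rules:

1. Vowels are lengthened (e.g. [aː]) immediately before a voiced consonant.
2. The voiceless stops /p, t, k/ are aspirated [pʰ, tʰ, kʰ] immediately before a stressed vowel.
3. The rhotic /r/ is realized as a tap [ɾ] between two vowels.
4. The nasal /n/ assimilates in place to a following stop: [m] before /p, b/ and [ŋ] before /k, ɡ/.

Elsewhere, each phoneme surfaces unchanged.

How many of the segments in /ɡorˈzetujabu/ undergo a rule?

Segments that undergo a rule: /o/ → [oː] (rule 1); /u/ → [uː] (rule 1); /a/ → [aː] (rule 1).
All other segments surface unchanged.

3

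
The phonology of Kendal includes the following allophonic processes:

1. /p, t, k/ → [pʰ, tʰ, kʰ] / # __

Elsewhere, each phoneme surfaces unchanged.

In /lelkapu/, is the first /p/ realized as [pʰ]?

No

/p/ (between /a/ and /u/) is in the target of rule 1 but the environment (word-initially) is not met → [p].
The actual realization is [p], not [pʰ].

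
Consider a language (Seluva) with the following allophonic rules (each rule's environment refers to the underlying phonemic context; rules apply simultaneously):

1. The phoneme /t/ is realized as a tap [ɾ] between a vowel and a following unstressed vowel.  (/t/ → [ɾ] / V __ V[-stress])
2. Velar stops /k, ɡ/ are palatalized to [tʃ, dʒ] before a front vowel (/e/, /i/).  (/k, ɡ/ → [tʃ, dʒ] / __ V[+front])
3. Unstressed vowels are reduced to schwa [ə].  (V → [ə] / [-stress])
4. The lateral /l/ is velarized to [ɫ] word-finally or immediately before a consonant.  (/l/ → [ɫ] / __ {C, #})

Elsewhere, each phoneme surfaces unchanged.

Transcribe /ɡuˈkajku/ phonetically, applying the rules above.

/ɡ/ (word-initial) fails the environment for rule 2, so it stays [ɡ].
Rule 3 applies to /u/ (between /ɡ/ and /k/: in an unstressed syllable) → [ə].
/k/ (between /u/ and /a/) fails the environment for rule 2, so it stays [k].
/a/ — between /k/ and /j/; rule 3 does not apply here → [a].
/j/ (between /a/ and /k/): no rule targets it → [j].
/k/ (between /j/ and /u/) is in the target of rule 2 but the environment (before a front vowel) is not met → [k].
/u/ — word-final, in an unstressed syllable — surfaces as [ə] (rule 3).

[ɡəˈkajkə]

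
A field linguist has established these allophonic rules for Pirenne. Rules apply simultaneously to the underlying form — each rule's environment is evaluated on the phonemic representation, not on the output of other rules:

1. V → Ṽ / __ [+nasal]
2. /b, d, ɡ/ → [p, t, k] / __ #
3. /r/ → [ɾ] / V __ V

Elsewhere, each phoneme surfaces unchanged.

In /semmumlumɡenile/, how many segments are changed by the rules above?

Segments that undergo a rule: /e/ → [ẽ] (rule 1); /u/ → [ũ] (rule 1); /u/ → [ũ] (rule 1); /e/ → [ẽ] (rule 1).
All other segments surface unchanged.

4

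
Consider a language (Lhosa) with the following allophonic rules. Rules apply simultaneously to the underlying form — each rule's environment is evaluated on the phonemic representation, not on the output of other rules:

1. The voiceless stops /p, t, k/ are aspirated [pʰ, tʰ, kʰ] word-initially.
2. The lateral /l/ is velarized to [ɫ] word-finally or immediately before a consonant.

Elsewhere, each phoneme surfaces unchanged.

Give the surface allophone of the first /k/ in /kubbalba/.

[kʰ]

Rule 1 applies to /k/ (word-initial: word-initially) → [kʰ].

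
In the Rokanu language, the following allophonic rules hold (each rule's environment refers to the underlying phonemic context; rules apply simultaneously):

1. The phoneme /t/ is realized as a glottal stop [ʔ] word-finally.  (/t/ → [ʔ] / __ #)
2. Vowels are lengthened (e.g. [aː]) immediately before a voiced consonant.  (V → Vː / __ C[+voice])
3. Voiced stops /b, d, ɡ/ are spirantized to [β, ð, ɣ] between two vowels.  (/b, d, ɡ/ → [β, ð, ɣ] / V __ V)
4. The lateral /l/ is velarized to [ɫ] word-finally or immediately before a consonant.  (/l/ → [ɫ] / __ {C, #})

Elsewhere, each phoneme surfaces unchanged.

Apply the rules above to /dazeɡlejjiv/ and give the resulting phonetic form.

[daːzeːɡleːjjiːv]

/d/ (word-initial) fails the environment for rule 3, so it stays [d].
/a/ meets the environment for rule 2 (before a voiced consonant) → [aː].
/z/ (between /a/ and /e/) is unaffected → [z].
/e/ — between /z/ and /ɡ/, before a voiced consonant — surfaces as [eː] (rule 2).
/ɡ/ (between /e/ and /l/) fails the environment for rule 3, so it stays [ɡ].
/l/ (between /ɡ/ and /e/) is in the target of rule 4 but the environment (word-finally or immediately before a consonant) is not met → [l].
/e/ (between /l/ and /j/): before a voiced consonant, so rule 2 applies → [eː].
/j/ stays [j].
/j/ (between /j/ and /i/) is unaffected → [j].
/i/ — between /j/ and /v/, before a voiced consonant — surfaces as [iː] (rule 2).
/v/ stays [v].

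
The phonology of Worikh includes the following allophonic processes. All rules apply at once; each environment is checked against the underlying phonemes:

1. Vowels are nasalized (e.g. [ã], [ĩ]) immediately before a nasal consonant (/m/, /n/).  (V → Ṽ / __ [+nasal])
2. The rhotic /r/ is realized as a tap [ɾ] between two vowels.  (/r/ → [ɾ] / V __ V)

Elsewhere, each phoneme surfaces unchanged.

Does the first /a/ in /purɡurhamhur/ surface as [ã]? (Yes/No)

Rule 1 applies to /a/ (between /h/ and /m/: before a nasal consonant) → [ã].
The actual realization is [ã], which matches [ã].

Yes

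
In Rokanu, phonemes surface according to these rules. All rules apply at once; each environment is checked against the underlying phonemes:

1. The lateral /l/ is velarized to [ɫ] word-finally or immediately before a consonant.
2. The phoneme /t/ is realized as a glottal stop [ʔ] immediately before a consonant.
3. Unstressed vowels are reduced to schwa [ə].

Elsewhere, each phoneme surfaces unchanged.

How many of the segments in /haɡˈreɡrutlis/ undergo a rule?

Segments that undergo a rule: /a/ → [ə] (rule 3); /u/ → [ə] (rule 3); /t/ → [ʔ] (rule 2); /i/ → [ə] (rule 3).
All other segments surface unchanged.

4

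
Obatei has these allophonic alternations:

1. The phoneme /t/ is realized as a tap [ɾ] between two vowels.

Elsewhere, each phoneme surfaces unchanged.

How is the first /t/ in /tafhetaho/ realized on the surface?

[t]

/t/ (word-initial) is in the target of rule 1 but the environment (between two vowels) is not met → [t].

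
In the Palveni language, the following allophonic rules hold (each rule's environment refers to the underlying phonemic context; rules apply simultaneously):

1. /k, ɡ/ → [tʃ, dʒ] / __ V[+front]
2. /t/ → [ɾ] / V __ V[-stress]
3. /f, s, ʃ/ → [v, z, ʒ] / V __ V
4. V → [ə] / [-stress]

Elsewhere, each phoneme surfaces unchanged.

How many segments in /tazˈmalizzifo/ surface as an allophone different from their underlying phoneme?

5

Segments that undergo a rule: /a/ → [ə] (rule 4); /i/ → [ə] (rule 4); /i/ → [ə] (rule 4); /f/ → [v] (rule 3); /o/ → [ə] (rule 4).
All other segments surface unchanged.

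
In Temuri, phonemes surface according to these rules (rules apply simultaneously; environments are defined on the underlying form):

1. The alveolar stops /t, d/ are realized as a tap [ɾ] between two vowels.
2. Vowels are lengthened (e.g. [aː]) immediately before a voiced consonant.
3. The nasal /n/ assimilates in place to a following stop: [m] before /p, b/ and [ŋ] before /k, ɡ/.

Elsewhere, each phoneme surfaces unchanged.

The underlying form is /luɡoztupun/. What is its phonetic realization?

[luːɡoːztupuːn]

/l/ stays [l].
/u/ (between /l/ and /ɡ/): before a voiced consonant, so rule 2 applies → [uː].
/ɡ/ — not in any rule's target class → [ɡ].
/o/ (between /ɡ/ and /z/) occurs before a voiced consonant → [oː] by rule 2.
/z/ stays [z].
/t/ (between /z/ and /u/) is in the target of rule 1 but the environment (between two vowels) is not met → [t].
/u/ (between /t/ and /p/) fails the environment for rule 2, so it stays [u].
/p/ — not in any rule's target class → [p].
/u/ (between /p/ and /n/): before a voiced consonant, so rule 2 applies → [uː].
/n/ — word-final; rule 3 does not apply here → [n].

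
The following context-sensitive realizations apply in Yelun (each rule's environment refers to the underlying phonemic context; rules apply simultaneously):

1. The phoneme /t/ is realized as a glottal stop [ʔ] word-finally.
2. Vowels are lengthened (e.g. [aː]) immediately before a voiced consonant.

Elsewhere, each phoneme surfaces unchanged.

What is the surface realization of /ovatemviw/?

/o/ — word-initial, before a voiced consonant — surfaces as [oː] (rule 2).
/v/ (between /o/ and /a/) is unaffected → [v].
/a/ (between /v/ and /t/): rule 2 targets it, but not before a voiced consonant → unchanged [a].
/t/ — between /a/ and /e/; rule 1 does not apply here → [t].
/e/ (between /t/ and /m/): before a voiced consonant, so rule 2 applies → [eː].
/m/ (between /e/ and /v/): no rule targets it → [m].
/v/ (between /m/ and /i/): no rule targets it → [v].
/i/ (between /v/ and /w/) occurs before a voiced consonant → [iː] by rule 2.
/w/ — not in any rule's target class → [w].

[oːvateːmviːw]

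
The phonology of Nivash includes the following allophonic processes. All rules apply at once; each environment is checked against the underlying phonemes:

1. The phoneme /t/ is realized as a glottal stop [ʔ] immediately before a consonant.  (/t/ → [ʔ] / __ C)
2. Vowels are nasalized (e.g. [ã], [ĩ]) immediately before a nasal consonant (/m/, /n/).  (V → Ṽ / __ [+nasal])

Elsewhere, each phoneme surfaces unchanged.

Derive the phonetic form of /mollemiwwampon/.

/m/ stays [m].
/o/ (between /m/ and /l/) is in the target of rule 2 but the environment (before a nasal consonant) is not met → [o].
/l/ — not in any rule's target class → [l].
/l/ (between /l/ and /e/): no rule targets it → [l].
Rule 2 applies to /e/ (between /l/ and /m/: before a nasal consonant) → [ẽ].
/m/ — not in any rule's target class → [m].
/i/ (between /m/ and /w/): rule 2 targets it, but not before a nasal consonant → unchanged [i].
/w/ (between /i/ and /w/) is unaffected → [w].
/w/ — not in any rule's target class → [w].
/a/ (between /w/ and /m/): before a nasal consonant, so rule 2 applies → [ã].
/m/ (between /a/ and /p/): no rule targets it → [m].
/p/ — not in any rule's target class → [p].
/o/ (between /p/ and /n/) occurs before a nasal consonant → [õ] by rule 2.
/n/ (word-final) is unaffected → [n].

[mollẽmiwwãmpõn]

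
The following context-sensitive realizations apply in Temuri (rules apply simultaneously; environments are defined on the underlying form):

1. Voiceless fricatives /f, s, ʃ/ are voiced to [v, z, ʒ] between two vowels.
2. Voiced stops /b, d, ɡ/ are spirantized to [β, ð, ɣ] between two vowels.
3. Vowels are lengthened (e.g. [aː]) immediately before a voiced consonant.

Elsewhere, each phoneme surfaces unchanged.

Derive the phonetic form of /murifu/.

/m/ — not in any rule's target class → [m].
Rule 3 applies to /u/ (between /m/ and /r/: before a voiced consonant) → [uː].
/r/ stays [r].
/i/ (between /r/ and /f/): rule 3 targets it, but not before a voiced consonant → unchanged [i].
Rule 1 applies to /f/ (between /i/ and /u/: between two vowels) → [v].
/u/ — word-final; rule 3 does not apply here → [u].

[muːrivu]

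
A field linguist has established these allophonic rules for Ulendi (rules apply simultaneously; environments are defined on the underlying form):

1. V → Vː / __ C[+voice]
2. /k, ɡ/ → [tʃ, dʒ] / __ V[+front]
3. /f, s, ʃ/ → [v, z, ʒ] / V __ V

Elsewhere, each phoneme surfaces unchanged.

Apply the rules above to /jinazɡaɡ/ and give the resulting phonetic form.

/j/ — not in any rule's target class → [j].
/i/ (between /j/ and /n/) occurs before a voiced consonant → [iː] by rule 1.
/n/ (between /i/ and /a/) is unaffected → [n].
/a/ — between /n/ and /z/, before a voiced consonant — surfaces as [aː] (rule 1).
/z/ — not in any rule's target class → [z].
/ɡ/ — between /z/ and /a/; rule 2 does not apply here → [ɡ].
/a/ meets the environment for rule 1 (before a voiced consonant) → [aː].
/ɡ/ (word-final): rule 2 targets it, but not before a front vowel → unchanged [ɡ].

[jiːnaːzɡaːɡ]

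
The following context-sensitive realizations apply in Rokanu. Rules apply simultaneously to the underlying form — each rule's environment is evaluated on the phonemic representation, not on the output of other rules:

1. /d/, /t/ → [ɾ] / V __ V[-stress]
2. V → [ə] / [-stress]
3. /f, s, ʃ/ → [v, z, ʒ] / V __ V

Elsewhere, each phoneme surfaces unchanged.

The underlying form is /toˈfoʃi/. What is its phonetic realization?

[təˈvoʒə]

/t/ (word-initial) is in the target of rule 1 but the environment (between a vowel and a following unstressed vowel) is not met → [t].
/o/ (between /t/ and /f/): in an unstressed syllable, so rule 2 applies → [ə].
Rule 3 applies to /f/ (between /o/ and /o/: between two vowels) → [v].
/o/ (between /f/ and /ʃ/): rule 2 targets it, but not in an unstressed syllable → unchanged [o].
/ʃ/ (between /o/ and /i/) occurs between two vowels → [ʒ] by rule 3.
/i/ — word-final, in an unstressed syllable — surfaces as [ə] (rule 2).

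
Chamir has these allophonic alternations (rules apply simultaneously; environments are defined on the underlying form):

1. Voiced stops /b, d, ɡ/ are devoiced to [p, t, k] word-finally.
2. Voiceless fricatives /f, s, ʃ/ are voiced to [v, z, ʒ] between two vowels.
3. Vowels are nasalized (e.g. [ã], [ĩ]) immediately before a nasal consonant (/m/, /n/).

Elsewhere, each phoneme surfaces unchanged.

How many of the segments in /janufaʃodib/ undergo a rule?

4

Segments that undergo a rule: /a/ → [ã] (rule 3); /f/ → [v] (rule 2); /ʃ/ → [ʒ] (rule 2); /b/ → [p] (rule 1).
All other segments surface unchanged.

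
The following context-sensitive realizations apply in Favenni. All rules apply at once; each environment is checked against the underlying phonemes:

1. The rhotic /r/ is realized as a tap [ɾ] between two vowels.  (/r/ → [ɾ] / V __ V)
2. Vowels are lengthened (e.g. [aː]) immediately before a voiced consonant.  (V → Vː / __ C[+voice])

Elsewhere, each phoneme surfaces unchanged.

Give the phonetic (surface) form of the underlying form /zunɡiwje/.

[zuːnɡiːwje]

/z/ (word-initial) is unaffected → [z].
/u/ (between /z/ and /n/): before a voiced consonant, so rule 2 applies → [uː].
/n/ — not in any rule's target class → [n].
/ɡ/ (between /n/ and /i/): no rule targets it → [ɡ].
Rule 2 applies to /i/ (between /ɡ/ and /w/: before a voiced consonant) → [iː].
/w/ stays [w].
/j/ — not in any rule's target class → [j].
/e/ (word-final) is in the target of rule 2 but the environment (before a voiced consonant) is not met → [e].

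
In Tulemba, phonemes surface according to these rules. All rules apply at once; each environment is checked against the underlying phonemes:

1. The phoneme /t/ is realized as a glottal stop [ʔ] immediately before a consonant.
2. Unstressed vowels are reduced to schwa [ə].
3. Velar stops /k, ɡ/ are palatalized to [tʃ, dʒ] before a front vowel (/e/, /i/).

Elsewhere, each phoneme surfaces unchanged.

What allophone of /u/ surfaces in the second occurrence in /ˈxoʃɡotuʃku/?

/u/ (word-final): in an unstressed syllable, so rule 2 applies → [ə].

[ə]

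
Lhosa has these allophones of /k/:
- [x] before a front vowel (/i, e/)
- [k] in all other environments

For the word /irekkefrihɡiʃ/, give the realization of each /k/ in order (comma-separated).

[k], [x]

Occurrence 1 (position 4): no conditioning environment matches → elsewhere allophone [k].
Occurrence 2 (position 5): before a front vowel (/i, e/) → [x].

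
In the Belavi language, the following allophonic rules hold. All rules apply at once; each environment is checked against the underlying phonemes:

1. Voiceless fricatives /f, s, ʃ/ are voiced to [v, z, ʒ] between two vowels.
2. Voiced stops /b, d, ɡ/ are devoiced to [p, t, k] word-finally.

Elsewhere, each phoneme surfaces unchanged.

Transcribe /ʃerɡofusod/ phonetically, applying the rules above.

[ʃerɡovuzot]

/ʃ/ — word-initial; rule 1 does not apply here → [ʃ].
/e/ — not in any rule's target class → [e].
/r/ — not in any rule's target class → [r].
/ɡ/ (between /r/ and /o/): rule 2 targets it, but not word-finally → unchanged [ɡ].
/o/ (between /ɡ/ and /f/) is unaffected → [o].
/f/ (between /o/ and /u/) occurs between two vowels → [v] by rule 1.
/u/ — not in any rule's target class → [u].
/s/ meets the environment for rule 1 (between two vowels) → [z].
/o/ — not in any rule's target class → [o].
Rule 2 applies to /d/ (word-final: word-finally) → [t].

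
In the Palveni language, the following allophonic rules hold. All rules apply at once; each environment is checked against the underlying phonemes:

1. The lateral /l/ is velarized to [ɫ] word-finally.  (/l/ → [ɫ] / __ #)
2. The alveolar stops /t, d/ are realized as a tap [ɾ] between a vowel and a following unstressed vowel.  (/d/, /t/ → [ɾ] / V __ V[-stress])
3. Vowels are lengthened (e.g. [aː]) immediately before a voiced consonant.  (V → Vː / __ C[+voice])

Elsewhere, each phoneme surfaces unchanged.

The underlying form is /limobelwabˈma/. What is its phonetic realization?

/l/ (word-initial) is in the target of rule 1 but the environment (word-finally) is not met → [l].
/i/ (between /l/ and /m/) occurs before a voiced consonant → [iː] by rule 3.
/o/ meets the environment for rule 3 (before a voiced consonant) → [oː].
Rule 3 applies to /e/ (between /b/ and /l/: before a voiced consonant) → [eː].
/l/ (between /e/ and /w/): rule 1 targets it, but not word-finally → unchanged [l].
/a/ meets the environment for rule 3 (before a voiced consonant) → [aː].
/a/ (word-final) fails the environment for rule 3, so it stays [a].

[liːmoːbeːlwaːbˈma]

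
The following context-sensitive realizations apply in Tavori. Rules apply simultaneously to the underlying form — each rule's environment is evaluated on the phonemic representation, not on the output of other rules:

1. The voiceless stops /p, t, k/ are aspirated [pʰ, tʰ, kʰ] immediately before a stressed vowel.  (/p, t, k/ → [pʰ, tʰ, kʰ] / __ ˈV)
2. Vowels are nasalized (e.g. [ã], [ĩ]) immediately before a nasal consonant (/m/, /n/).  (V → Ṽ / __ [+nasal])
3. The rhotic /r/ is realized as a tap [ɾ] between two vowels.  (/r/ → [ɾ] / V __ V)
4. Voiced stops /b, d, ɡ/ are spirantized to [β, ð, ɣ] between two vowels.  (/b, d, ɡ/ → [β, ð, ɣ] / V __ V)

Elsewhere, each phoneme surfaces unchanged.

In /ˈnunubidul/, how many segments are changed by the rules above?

3

Segments that undergo a rule: /u/ → [ũ] (rule 2); /b/ → [β] (rule 4); /d/ → [ð] (rule 4).
All other segments surface unchanged.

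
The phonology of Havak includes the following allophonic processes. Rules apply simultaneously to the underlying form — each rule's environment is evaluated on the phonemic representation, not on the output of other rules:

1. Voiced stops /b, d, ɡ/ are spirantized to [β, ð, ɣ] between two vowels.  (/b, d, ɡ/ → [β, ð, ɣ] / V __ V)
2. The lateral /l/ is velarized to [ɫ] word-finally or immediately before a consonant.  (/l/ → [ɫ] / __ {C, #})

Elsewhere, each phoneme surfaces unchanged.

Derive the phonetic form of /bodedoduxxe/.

/b/ — word-initial; rule 1 does not apply here → [b].
/d/ — between /o/ and /e/, between two vowels — surfaces as [ð] (rule 1).
/d/ (between /e/ and /o/) occurs between two vowels → [ð] by rule 1.
/d/ (between /o/ and /u/) occurs between two vowels → [ð] by rule 1.

[boðeðoðuxxe]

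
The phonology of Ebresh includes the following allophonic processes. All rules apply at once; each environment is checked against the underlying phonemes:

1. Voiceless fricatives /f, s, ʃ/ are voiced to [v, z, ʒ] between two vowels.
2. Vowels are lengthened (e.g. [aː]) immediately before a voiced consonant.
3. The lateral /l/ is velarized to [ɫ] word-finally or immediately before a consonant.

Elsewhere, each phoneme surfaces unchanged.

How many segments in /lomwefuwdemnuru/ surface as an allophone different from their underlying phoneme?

5

Segments that undergo a rule: /o/ → [oː] (rule 2); /f/ → [v] (rule 1); /u/ → [uː] (rule 2); /e/ → [eː] (rule 2); /u/ → [uː] (rule 2).
All other segments surface unchanged.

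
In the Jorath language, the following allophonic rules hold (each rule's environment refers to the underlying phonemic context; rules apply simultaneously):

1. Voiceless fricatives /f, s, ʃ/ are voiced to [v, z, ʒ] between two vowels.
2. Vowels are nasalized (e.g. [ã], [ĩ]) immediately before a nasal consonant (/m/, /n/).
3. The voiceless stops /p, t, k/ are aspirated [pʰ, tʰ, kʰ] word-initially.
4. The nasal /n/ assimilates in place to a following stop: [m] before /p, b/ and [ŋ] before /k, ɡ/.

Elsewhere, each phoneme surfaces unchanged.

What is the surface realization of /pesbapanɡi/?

/p/ meets the environment for rule 3 (word-initially) → [pʰ].
/e/ — between /p/ and /s/; rule 2 does not apply here → [e].
/s/ (between /e/ and /b/) fails the environment for rule 1, so it stays [s].
/b/ — not in any rule's target class → [b].
/a/ (between /b/ and /p/): rule 2 targets it, but not before a nasal consonant → unchanged [a].
/p/ — between /a/ and /a/; rule 3 does not apply here → [p].
/a/ — between /p/ and /n/, before a nasal consonant — surfaces as [ã] (rule 2).
/n/ meets the environment for rule 4 (before a labial or velar stop) → [ŋ].
/ɡ/ (between /n/ and /i/): no rule targets it → [ɡ].
/i/ — word-final; rule 2 does not apply here → [i].

[pʰesbapãŋɡi]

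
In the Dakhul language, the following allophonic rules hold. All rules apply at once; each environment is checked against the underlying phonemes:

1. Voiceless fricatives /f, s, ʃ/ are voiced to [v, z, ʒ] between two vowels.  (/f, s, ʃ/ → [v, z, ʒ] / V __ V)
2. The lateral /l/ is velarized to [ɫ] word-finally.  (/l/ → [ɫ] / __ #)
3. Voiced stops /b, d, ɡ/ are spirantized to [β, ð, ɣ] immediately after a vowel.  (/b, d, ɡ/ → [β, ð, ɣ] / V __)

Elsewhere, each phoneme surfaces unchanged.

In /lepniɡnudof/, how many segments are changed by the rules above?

2

Segments that undergo a rule: /ɡ/ → [ɣ] (rule 3); /d/ → [ð] (rule 3).
All other segments surface unchanged.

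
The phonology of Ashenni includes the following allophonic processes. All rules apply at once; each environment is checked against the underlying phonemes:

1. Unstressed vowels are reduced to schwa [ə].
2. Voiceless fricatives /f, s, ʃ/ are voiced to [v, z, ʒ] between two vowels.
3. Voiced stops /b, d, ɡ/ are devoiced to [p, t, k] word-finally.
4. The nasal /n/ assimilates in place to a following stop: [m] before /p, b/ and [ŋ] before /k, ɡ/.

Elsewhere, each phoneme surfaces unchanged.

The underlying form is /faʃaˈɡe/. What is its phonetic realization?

/f/ — word-initial; rule 2 does not apply here → [f].
/a/ (between /f/ and /ʃ/): in an unstressed syllable, so rule 1 applies → [ə].
/ʃ/ (between /a/ and /a/) occurs between two vowels → [ʒ] by rule 2.
Rule 1 applies to /a/ (between /ʃ/ and /ɡ/: in an unstressed syllable) → [ə].
/ɡ/ (between /a/ and /e/) is in the target of rule 3 but the environment (word-finally) is not met → [ɡ].
/e/ (word-final): rule 1 targets it, but not in an unstressed syllable → unchanged [e].

[fəʒəˈɡe]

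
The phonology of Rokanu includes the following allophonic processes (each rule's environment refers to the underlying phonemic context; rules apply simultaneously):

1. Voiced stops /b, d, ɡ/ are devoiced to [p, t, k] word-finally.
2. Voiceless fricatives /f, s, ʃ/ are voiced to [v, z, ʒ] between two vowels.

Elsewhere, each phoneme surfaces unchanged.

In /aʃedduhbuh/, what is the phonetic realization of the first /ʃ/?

/ʃ/ meets the environment for rule 2 (between two vowels) → [ʒ].

[ʒ]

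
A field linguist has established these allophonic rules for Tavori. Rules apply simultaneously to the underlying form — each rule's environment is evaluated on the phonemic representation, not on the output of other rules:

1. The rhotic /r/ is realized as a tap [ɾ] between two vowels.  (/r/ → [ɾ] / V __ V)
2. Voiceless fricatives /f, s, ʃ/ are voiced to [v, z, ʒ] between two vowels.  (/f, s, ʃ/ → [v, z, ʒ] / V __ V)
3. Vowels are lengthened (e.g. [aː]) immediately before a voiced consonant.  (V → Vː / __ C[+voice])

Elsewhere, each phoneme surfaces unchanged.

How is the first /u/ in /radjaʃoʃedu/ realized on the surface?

/u/ (word-final) fails the environment for rule 3, so it stays [u].

[u]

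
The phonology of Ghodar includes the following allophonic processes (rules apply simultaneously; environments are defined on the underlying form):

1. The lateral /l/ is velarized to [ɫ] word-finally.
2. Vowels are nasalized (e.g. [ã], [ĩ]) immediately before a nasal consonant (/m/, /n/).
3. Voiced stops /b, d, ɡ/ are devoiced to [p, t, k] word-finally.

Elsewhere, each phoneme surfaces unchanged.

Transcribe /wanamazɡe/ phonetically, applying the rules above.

/w/ (word-initial) is unaffected → [w].
/a/ meets the environment for rule 2 (before a nasal consonant) → [ã].
/n/ (between /a/ and /a/) is unaffected → [n].
/a/ meets the environment for rule 2 (before a nasal consonant) → [ã].
/m/ — not in any rule's target class → [m].
/a/ (between /m/ and /z/) is in the target of rule 2 but the environment (before a nasal consonant) is not met → [a].
/z/ (between /a/ and /ɡ/): no rule targets it → [z].
/ɡ/ (between /z/ and /e/) is in the target of rule 3 but the environment (word-finally) is not met → [ɡ].
/e/ — word-final; rule 2 does not apply here → [e].

[wãnãmazɡe]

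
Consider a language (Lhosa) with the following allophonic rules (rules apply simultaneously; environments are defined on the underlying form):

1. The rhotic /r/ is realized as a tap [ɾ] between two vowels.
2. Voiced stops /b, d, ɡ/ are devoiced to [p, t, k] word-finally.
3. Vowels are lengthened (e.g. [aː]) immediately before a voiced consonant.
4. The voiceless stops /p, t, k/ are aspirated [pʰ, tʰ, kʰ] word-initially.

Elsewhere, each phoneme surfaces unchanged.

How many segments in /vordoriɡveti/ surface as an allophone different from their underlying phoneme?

Segments that undergo a rule: /o/ → [oː] (rule 3); /o/ → [oː] (rule 3); /r/ → [ɾ] (rule 1); /i/ → [iː] (rule 3).
All other segments surface unchanged.

4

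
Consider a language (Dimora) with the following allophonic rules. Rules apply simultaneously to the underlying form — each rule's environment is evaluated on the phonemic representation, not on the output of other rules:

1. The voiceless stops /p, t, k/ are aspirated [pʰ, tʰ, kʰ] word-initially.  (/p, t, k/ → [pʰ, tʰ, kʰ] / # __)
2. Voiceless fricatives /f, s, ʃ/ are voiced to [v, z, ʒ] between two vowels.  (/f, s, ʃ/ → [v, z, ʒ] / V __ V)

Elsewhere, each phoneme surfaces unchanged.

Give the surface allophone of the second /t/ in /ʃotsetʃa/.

[t]

/t/ — between /e/ and /ʃ/; rule 1 does not apply here → [t].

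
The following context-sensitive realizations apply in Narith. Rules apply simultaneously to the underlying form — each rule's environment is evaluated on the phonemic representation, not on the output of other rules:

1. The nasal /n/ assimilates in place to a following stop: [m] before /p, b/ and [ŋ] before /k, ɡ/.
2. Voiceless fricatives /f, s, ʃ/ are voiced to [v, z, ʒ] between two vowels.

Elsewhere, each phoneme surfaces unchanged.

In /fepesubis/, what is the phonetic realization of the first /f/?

[f]

/f/ (word-initial) is in the target of rule 2 but the environment (between two vowels) is not met → [f].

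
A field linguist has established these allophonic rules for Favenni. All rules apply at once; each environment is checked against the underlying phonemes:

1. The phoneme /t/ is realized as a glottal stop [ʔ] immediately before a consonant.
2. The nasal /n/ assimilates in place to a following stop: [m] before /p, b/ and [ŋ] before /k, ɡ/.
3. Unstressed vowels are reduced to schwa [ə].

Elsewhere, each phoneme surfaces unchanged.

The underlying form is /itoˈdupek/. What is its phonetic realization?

[ətəˈdupək]

/i/ meets the environment for rule 3 (in an unstressed syllable) → [ə].
/t/ (between /i/ and /o/) fails the environment for rule 1, so it stays [t].
/o/ — between /t/ and /d/, in an unstressed syllable — surfaces as [ə] (rule 3).
/d/ stays [d].
/u/ (between /d/ and /p/) is in the target of rule 3 but the environment (in an unstressed syllable) is not met → [u].
/p/ stays [p].
/e/ (between /p/ and /k/) occurs in an unstressed syllable → [ə] by rule 3.
/k/ — not in any rule's target class → [k].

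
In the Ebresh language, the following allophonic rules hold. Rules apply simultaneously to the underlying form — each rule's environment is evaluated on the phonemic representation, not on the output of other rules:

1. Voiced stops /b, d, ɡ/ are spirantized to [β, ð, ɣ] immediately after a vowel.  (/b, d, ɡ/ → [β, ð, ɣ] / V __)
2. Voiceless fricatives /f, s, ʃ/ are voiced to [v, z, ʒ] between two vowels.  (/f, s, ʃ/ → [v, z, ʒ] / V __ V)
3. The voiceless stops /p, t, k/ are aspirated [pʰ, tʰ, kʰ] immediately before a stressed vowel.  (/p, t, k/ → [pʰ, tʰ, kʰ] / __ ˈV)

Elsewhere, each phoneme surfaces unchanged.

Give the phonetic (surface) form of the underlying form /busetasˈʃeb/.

[buzetasˈʃeβ]

/b/ (word-initial): rule 1 targets it, but not immediately after a vowel → unchanged [b].
/s/ (between /u/ and /e/) occurs between two vowels → [z] by rule 2.
/t/ (between /e/ and /a/): rule 3 targets it, but not immediately before a stressed vowel → unchanged [t].
/s/ (between /a/ and /ʃ/) fails the environment for rule 2, so it stays [s].
/ʃ/ (between /s/ and /e/): rule 2 targets it, but not between two vowels → unchanged [ʃ].
/b/ (word-final) occurs immediately after a vowel → [β] by rule 1.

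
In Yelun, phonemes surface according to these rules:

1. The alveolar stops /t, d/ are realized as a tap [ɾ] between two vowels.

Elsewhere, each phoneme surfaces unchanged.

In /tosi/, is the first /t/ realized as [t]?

Yes

/t/ (word-initial) fails the environment for rule 1, so it stays [t].
The actual realization is [t], which matches [t].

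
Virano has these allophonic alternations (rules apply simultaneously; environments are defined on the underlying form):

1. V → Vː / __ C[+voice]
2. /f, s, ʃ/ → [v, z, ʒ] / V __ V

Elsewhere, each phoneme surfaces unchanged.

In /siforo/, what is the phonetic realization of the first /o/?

/o/ (between /f/ and /r/): before a voiced consonant, so rule 1 applies → [oː].

[oː]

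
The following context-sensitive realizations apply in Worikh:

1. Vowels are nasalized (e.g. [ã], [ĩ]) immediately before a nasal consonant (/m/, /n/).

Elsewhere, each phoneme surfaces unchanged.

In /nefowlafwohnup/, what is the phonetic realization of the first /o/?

/o/ (between /f/ and /w/): rule 1 targets it, but not before a nasal consonant → unchanged [o].

[o]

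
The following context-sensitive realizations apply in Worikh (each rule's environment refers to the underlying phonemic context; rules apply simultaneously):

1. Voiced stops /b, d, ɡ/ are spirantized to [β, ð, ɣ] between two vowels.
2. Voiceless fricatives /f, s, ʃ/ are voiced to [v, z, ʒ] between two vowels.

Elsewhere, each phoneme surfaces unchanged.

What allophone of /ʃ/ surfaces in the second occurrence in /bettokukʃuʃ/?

[ʃ]

/ʃ/ (word-final) fails the environment for rule 2, so it stays [ʃ].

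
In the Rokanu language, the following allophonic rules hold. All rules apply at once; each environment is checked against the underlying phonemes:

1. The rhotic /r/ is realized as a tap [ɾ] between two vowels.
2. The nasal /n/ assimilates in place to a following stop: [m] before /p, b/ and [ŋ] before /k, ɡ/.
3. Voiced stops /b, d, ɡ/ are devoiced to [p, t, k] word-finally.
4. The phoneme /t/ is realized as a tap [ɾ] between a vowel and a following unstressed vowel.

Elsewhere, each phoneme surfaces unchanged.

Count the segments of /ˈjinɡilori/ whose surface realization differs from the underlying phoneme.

Segments that undergo a rule: /n/ → [ŋ] (rule 2); /r/ → [ɾ] (rule 1).
All other segments surface unchanged.

2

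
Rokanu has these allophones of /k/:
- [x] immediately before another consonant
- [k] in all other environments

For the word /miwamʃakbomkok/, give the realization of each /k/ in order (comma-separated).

Occurrence 1 (position 8): immediately before another consonant → [x].
Occurrence 2 (position 12): no conditioning environment matches → elsewhere allophone [k].
Occurrence 3 (position 14): no conditioning environment matches → elsewhere allophone [k].

[x], [k], [k]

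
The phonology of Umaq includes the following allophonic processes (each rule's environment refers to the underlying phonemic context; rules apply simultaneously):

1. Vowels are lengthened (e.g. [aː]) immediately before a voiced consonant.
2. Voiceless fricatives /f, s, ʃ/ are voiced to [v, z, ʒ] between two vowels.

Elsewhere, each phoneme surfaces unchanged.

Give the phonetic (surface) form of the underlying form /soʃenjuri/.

/s/ (word-initial) is in the target of rule 2 but the environment (between two vowels) is not met → [s].
/o/ (between /s/ and /ʃ/) is in the target of rule 1 but the environment (before a voiced consonant) is not met → [o].
Rule 2 applies to /ʃ/ (between /o/ and /e/: between two vowels) → [ʒ].
/e/ (between /ʃ/ and /n/): before a voiced consonant, so rule 1 applies → [eː].
/n/ (between /e/ and /j/) is unaffected → [n].
/j/ — not in any rule's target class → [j].
/u/ (between /j/ and /r/) occurs before a voiced consonant → [uː] by rule 1.
/r/ stays [r].
/i/ (word-final) is in the target of rule 1 but the environment (before a voiced consonant) is not met → [i].

[soʒeːnjuːri]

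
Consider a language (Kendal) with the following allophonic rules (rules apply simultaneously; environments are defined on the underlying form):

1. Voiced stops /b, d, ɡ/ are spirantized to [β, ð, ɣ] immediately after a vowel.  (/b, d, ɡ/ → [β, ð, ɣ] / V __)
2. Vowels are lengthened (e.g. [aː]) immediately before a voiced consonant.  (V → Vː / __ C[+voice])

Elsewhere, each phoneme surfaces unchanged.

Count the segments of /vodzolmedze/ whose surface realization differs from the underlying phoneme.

5

Segments that undergo a rule: /o/ → [oː] (rule 2); /d/ → [ð] (rule 1); /o/ → [oː] (rule 2); /e/ → [eː] (rule 2); /d/ → [ð] (rule 1).
All other segments surface unchanged.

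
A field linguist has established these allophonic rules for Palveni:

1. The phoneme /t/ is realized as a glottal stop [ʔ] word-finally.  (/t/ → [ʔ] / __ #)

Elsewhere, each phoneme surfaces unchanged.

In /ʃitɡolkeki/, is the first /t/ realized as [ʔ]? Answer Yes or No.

No

/t/ (between /i/ and /ɡ/): rule 1 targets it, but not word-finally → unchanged [t].
The actual realization is [t], not [ʔ].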